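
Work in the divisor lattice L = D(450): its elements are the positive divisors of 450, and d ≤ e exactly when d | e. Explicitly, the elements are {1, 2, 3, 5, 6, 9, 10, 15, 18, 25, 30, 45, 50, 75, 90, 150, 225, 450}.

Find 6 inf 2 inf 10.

2

Common lower bounds of {6, 2, 10}: 1, 2.
The greatest among these is 2.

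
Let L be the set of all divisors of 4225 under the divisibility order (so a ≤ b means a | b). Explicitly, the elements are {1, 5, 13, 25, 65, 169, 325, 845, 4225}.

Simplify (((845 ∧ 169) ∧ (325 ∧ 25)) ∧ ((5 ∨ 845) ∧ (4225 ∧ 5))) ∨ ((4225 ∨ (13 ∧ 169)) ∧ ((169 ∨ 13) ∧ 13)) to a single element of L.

845 ∧ 169 = 169
325 ∧ 25 = 25
169 ∧ 25 = 1
5 ∨ 845 = 845
4225 ∧ 5 = 5
845 ∧ 5 = 5
1 ∧ 5 = 1
13 ∧ 169 = 13
4225 ∨ 13 = 4225
169 ∨ 13 = 169
169 ∧ 13 = 13
4225 ∧ 13 = 13
1 ∨ 13 = 13

13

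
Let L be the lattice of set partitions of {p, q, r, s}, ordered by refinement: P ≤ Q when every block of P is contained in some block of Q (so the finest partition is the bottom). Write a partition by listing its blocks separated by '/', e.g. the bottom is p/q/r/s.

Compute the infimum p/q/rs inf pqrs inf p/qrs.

p/q/rs

Common lower bounds of {p/q/rs, pqrs, p/qrs}: p/q/r/s, p/q/rs.
The greatest among these is p/q/rs.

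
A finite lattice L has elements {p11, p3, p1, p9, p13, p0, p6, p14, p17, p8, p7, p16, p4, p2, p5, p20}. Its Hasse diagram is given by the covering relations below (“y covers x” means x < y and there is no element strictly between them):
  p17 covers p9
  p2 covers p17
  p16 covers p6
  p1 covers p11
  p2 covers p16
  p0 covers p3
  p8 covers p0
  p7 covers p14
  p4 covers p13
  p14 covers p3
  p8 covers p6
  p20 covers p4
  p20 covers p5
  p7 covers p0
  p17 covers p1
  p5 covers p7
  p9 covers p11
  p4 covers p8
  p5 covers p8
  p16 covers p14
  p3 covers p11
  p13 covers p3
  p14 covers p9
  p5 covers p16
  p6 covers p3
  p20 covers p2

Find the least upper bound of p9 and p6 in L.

p16

Common upper bounds of {p9, p6}: p16, p2, p20, p5.
The least among these is p16.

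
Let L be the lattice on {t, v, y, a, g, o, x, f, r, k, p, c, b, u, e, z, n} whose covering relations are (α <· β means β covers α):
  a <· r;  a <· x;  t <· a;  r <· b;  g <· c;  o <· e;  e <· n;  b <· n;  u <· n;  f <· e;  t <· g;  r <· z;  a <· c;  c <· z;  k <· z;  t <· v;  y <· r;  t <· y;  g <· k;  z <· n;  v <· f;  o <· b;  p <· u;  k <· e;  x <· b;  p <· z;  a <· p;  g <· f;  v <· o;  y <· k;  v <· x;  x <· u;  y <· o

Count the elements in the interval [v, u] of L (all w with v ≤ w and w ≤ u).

3

The interval [v, u] = {u, v, x}, which has 3 elements.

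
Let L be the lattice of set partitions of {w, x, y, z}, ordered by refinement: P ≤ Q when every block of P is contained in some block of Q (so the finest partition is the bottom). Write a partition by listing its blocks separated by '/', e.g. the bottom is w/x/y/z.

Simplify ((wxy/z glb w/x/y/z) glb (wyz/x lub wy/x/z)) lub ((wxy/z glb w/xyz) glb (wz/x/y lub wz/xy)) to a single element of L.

w/xy/z

wxy/z ∧ w/x/y/z = w/x/y/z
wyz/x ∨ wy/x/z = wyz/x
w/x/y/z ∧ wyz/x = w/x/y/z
wxy/z ∧ w/xyz = w/xy/z
wz/x/y ∨ wz/xy = wz/xy
w/xy/z ∧ wz/xy = w/xy/z
w/x/y/z ∨ w/xy/z = w/xy/z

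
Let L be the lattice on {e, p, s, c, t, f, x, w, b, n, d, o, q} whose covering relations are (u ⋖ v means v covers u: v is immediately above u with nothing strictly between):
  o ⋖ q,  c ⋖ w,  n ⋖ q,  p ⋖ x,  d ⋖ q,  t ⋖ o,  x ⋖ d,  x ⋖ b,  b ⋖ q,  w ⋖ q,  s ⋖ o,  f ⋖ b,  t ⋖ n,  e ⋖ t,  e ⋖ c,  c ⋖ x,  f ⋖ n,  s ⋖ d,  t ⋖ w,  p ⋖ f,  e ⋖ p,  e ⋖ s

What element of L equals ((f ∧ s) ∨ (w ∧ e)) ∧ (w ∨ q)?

e

f ∧ s = e
w ∧ e = e
e ∨ e = e
w ∨ q = q
e ∧ q = e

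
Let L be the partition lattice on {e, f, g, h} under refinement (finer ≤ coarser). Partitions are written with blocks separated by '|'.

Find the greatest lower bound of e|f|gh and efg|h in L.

The meet (common refinement) of e|f|gh and efg|h intersects blocks pairwise, giving e|f|g|h.

e|f|g|h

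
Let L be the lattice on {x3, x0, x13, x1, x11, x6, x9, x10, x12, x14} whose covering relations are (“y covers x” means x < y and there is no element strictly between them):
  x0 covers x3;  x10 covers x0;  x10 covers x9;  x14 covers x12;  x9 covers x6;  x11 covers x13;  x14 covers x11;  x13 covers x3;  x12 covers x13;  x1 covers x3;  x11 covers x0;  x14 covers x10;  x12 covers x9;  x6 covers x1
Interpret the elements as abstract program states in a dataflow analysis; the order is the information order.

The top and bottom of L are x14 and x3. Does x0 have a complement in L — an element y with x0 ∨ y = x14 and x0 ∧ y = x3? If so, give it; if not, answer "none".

Need y with x0 ∨ y = x14 and x0 ∧ y = x3.
Checking each element gives: x12.

x12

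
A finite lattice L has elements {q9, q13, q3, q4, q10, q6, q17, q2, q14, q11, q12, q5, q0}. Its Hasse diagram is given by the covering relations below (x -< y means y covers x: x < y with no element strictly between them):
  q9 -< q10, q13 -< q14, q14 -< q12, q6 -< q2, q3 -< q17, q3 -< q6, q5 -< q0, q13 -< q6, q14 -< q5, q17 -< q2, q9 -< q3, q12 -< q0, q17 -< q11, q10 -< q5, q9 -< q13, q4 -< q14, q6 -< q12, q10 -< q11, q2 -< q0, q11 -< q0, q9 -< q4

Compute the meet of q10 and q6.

Common lower bounds of {q10, q6}: q9.
The greatest among these is q9.

q9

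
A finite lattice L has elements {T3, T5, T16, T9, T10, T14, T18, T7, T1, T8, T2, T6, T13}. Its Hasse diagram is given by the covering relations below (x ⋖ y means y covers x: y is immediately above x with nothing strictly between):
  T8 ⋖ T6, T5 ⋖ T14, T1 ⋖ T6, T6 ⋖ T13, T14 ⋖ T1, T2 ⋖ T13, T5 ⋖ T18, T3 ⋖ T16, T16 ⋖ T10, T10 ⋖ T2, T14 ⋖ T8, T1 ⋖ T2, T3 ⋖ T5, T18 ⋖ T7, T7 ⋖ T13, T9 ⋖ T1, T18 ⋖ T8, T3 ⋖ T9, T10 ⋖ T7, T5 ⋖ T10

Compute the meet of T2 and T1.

T1

Common lower bounds of {T2, T1}: T1, T14, T3, T5, T9.
The greatest among these is T1.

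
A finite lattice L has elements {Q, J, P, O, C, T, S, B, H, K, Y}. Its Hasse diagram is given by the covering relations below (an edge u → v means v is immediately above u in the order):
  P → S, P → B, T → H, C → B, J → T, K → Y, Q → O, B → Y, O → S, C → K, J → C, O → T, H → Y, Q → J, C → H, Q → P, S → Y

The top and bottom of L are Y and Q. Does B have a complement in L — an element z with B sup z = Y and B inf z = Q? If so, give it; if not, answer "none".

O

Need z with B ∨ z = Y and B ∧ z = Q.
Checking each element gives: O.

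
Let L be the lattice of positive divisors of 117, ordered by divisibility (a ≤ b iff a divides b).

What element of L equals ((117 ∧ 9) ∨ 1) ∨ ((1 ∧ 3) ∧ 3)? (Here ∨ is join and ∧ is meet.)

117 ∧ 9 = 9
9 ∨ 1 = 9
1 ∧ 3 = 1
1 ∧ 3 = 1
9 ∨ 1 = 9

9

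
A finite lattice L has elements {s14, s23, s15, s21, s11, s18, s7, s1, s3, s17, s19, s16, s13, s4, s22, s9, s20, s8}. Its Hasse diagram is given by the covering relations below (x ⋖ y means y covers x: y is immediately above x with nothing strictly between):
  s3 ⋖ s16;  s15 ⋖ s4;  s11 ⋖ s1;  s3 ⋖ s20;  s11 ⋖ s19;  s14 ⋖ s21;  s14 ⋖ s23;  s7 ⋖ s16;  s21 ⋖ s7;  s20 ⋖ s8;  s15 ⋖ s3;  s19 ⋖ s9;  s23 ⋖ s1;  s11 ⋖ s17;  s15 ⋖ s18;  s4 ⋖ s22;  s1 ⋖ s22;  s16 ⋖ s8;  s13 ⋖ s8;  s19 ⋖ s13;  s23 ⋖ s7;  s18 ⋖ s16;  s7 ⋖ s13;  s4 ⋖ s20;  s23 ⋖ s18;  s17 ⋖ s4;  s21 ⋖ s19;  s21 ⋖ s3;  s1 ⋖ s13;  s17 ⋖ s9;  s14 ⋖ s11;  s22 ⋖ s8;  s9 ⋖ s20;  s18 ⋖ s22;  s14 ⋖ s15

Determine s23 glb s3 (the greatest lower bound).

s14

Common lower bounds of {s23, s3}: s14.
The greatest among these is s14.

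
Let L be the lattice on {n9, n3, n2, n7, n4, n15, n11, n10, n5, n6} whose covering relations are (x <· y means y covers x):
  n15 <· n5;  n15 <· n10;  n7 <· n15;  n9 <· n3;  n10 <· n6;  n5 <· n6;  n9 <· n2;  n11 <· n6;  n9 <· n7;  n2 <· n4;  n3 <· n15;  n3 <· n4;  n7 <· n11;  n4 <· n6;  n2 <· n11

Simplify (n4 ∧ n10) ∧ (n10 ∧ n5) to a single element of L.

n4 ∧ n10 = n3
n10 ∧ n5 = n15
n3 ∧ n15 = n3

n3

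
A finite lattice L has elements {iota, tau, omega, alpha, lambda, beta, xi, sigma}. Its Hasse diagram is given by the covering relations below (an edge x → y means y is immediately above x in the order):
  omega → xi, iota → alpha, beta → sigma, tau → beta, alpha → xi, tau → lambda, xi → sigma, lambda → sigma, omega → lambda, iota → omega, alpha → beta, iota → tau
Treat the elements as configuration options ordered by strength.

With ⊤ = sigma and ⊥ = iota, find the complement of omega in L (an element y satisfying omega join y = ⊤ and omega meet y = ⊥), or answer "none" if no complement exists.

Need y with omega ∨ y = sigma and omega ∧ y = iota.
Checking each element gives: beta.

beta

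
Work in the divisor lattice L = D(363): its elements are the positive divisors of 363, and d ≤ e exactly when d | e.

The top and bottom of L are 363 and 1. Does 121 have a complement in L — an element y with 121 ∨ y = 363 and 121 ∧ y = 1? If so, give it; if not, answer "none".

3

Need y with 121 ∨ y = 363 and 121 ∧ y = 1.
Checking each element gives: 3.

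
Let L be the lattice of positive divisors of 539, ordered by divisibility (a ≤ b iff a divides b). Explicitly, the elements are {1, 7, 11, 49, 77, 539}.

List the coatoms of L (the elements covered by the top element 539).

49, 77

The coatoms are exactly the elements covered by 539: 49, 77.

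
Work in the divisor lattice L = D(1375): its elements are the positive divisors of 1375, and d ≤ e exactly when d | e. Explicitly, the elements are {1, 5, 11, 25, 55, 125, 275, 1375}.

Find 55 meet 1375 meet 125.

5

In the divisibility order, the meet is the greatest common divisor: gcd(55, 1375, 125) = 5.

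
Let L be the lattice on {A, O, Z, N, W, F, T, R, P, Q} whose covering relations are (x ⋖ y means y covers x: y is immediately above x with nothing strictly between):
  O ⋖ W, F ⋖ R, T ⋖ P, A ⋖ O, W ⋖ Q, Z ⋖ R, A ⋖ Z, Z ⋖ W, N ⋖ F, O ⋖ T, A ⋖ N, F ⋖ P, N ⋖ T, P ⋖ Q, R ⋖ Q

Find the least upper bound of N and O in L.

T

Common upper bounds of {N, O}: P, Q, T.
The least among these is T.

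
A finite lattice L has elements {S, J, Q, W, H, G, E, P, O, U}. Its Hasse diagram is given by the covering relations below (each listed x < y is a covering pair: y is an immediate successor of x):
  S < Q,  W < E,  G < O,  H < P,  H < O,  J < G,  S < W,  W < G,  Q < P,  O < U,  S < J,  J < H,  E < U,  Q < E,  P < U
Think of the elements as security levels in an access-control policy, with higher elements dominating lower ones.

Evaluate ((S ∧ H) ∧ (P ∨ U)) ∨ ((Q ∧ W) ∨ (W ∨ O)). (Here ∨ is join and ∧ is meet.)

S ∧ H = S
P ∨ U = U
S ∧ U = S
Q ∧ W = S
W ∨ O = O
S ∨ O = O
S ∨ O = O

O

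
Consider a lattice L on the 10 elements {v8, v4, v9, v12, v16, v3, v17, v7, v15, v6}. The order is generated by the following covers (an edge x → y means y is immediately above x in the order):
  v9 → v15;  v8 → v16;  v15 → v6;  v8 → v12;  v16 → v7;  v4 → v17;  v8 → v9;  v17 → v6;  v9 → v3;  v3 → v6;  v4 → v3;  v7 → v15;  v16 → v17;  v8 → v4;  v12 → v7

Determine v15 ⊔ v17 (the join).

v6

Common upper bounds of {v15, v17}: v6.
The least among these is v6.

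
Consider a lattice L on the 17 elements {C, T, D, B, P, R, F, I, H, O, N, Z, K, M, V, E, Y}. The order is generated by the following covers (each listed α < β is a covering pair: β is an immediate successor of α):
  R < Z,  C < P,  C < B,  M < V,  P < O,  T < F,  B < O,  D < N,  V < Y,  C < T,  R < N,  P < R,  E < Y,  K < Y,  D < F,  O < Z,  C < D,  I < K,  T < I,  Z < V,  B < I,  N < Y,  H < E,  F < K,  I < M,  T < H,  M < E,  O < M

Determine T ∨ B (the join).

Common upper bounds of {T, B}: E, I, K, M, V, Y.
The least among these is I.

I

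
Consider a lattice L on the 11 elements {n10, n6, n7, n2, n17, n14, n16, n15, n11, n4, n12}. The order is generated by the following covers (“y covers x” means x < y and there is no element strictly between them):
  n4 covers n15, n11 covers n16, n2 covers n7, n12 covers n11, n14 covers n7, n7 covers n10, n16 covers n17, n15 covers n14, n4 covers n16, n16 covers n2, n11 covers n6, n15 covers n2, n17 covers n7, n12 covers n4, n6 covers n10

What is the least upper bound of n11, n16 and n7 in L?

n11

Common upper bounds of {n11, n16, n7}: n11, n12.
The least among these is n11.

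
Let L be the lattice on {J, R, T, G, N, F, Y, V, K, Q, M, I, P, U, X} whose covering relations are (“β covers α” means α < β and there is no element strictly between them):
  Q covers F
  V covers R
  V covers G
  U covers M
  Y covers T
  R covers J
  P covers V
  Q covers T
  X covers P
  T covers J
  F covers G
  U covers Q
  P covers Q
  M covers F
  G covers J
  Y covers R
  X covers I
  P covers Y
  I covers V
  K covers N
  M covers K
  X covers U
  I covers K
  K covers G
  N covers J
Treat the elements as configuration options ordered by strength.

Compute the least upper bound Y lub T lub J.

Common upper bounds of {Y, T, J}: P, X, Y.
The least among these is Y.

Y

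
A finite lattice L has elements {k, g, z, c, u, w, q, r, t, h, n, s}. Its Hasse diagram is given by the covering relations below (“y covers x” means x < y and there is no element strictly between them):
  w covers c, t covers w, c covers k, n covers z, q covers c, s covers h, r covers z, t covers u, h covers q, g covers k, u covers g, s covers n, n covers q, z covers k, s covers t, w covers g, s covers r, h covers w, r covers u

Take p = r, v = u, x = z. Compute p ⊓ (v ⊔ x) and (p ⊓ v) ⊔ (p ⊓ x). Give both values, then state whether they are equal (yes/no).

r; r; yes

v ⊔ x = r, so p ⊓ (v ⊔ x) = r ⊓ r = r.
p ⊓ v = u and p ⊓ x = z, so (p ⊓ v) ⊔ (p ⊓ x) = u ⊔ z = r.
Equal: yes.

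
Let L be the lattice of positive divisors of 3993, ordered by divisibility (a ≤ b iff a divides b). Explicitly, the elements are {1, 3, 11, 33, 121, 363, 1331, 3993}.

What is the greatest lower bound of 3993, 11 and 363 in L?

11

In the divisibility order, the meet is the greatest common divisor: gcd(3993, 11, 363) = 11.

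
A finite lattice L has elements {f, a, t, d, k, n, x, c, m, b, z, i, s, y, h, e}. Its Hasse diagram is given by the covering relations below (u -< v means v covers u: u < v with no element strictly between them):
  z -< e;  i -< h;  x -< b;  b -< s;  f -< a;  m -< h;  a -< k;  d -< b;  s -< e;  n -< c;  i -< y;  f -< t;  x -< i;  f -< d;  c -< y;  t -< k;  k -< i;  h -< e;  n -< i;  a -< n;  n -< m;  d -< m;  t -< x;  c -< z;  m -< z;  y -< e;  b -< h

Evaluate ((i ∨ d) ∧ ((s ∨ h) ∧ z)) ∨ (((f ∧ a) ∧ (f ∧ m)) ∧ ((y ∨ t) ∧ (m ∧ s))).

i ∨ d = h
s ∨ h = e
e ∧ z = z
h ∧ z = m
f ∧ a = f
f ∧ m = f
f ∧ f = f
y ∨ t = y
m ∧ s = d
y ∧ d = f
f ∧ f = f
m ∨ f = m

m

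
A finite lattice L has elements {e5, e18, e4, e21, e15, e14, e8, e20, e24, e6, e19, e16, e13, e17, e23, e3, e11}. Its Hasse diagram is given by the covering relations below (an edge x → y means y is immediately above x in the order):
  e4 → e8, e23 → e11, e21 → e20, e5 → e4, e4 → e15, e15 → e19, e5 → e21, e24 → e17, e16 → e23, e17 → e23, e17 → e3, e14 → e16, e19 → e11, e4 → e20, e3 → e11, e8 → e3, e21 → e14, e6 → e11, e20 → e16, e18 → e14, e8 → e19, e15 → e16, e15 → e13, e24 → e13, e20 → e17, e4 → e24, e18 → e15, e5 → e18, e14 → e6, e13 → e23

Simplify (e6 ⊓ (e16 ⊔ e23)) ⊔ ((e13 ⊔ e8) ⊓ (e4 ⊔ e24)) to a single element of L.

e16 ∨ e23 = e23
e6 ∧ e23 = e14
e13 ∨ e8 = e11
e4 ∨ e24 = e24
e11 ∧ e24 = e24
e14 ∨ e24 = e23

e23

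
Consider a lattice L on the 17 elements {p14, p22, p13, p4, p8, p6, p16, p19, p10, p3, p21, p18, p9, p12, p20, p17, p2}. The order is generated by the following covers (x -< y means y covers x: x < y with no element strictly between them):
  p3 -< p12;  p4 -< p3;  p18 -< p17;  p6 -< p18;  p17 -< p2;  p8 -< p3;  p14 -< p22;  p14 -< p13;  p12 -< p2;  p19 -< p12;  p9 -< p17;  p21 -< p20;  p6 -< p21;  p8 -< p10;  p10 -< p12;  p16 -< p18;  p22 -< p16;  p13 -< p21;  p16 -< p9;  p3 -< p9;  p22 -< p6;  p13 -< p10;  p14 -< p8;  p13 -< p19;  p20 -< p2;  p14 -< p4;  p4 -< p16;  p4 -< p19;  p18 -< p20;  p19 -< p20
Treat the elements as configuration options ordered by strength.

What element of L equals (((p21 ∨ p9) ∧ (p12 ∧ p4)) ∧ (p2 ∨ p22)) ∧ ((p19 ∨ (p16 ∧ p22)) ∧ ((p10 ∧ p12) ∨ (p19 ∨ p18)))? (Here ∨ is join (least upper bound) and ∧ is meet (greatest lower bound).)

p21 ∨ p9 = p2
p12 ∧ p4 = p4
p2 ∧ p4 = p4
p2 ∨ p22 = p2
p4 ∧ p2 = p4
p16 ∧ p22 = p22
p19 ∨ p22 = p20
p10 ∧ p12 = p10
p19 ∨ p18 = p20
p10 ∨ p20 = p2
p20 ∧ p2 = p20
p4 ∧ p20 = p4

p4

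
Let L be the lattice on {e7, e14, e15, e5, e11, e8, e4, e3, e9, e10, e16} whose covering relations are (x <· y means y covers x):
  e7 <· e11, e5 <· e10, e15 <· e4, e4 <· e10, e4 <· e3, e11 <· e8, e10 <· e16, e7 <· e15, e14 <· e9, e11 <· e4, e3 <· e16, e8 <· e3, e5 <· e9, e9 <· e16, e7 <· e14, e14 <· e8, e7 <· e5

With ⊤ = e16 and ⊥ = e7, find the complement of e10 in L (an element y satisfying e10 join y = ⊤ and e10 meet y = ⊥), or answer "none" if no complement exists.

e14

Need y with e10 ∨ y = e16 and e10 ∧ y = e7.
Checking each element gives: e14.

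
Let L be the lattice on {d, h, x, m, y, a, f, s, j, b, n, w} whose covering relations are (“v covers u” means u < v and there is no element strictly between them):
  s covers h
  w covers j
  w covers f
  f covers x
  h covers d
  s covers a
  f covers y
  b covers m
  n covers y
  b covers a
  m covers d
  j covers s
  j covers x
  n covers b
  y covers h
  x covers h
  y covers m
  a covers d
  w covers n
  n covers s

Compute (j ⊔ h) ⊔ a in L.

j ∨ h = j
j ∨ a = j

j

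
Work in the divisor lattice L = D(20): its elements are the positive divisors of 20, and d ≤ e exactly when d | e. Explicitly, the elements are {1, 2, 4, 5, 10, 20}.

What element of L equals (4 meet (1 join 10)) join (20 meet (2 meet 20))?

1 ∨ 10 = 10
4 ∧ 10 = 2
2 ∧ 20 = 2
20 ∧ 2 = 2
2 ∨ 2 = 2

2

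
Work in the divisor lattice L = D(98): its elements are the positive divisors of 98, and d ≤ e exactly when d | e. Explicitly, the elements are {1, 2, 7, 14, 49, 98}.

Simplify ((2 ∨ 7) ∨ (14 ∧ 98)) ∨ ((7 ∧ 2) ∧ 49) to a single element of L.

14

2 ∨ 7 = 14
14 ∧ 98 = 14
14 ∨ 14 = 14
7 ∧ 2 = 1
1 ∧ 49 = 1
14 ∨ 1 = 14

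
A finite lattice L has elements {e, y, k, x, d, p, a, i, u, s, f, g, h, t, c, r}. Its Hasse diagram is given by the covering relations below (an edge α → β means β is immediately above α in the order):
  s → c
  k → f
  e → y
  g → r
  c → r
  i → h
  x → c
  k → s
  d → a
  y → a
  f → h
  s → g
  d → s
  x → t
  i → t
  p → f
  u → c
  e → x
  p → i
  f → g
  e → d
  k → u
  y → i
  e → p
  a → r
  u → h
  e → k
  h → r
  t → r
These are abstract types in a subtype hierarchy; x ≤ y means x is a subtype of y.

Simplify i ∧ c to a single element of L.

e

i ∧ c = e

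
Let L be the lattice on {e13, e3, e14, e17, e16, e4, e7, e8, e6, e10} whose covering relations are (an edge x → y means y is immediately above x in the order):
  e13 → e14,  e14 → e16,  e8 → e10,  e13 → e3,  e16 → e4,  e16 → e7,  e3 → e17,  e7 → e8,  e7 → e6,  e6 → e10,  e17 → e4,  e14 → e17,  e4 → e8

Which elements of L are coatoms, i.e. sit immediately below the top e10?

e6, e8

The coatoms are exactly the elements covered by e10: e6, e8.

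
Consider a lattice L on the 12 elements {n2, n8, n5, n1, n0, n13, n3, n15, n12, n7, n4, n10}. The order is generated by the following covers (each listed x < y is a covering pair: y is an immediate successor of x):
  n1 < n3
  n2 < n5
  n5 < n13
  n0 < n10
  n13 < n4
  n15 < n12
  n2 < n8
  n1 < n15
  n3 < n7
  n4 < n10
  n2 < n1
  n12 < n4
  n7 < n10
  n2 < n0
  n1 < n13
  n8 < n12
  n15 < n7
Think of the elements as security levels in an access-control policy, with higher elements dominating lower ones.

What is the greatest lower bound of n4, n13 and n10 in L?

Common lower bounds of {n4, n13, n10}: n1, n13, n2, n5.
The greatest among these is n13.

n13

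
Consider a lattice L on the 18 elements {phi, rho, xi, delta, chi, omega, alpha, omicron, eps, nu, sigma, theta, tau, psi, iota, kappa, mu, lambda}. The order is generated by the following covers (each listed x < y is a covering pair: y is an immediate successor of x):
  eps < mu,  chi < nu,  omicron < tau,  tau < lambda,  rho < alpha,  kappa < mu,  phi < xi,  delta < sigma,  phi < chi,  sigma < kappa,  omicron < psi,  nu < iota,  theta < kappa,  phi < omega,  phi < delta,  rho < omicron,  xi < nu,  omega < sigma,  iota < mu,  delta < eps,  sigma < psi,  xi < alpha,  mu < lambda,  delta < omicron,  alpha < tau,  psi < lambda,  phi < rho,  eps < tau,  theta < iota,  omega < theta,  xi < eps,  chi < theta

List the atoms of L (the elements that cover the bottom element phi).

The atoms are exactly the elements that cover phi: chi, delta, omega, rho, xi.

chi, delta, omega, rho, xi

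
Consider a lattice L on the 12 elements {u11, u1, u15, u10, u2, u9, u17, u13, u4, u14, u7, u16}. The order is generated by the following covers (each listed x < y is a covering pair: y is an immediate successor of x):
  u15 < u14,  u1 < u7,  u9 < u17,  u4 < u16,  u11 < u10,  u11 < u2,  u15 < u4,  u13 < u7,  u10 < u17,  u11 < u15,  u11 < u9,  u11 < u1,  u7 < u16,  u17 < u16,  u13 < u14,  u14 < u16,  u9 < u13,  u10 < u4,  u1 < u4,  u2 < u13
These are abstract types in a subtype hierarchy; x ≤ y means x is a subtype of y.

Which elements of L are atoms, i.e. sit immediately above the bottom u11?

The atoms are exactly the elements that cover u11: u1, u10, u15, u2, u9.

u1, u10, u15, u2, u9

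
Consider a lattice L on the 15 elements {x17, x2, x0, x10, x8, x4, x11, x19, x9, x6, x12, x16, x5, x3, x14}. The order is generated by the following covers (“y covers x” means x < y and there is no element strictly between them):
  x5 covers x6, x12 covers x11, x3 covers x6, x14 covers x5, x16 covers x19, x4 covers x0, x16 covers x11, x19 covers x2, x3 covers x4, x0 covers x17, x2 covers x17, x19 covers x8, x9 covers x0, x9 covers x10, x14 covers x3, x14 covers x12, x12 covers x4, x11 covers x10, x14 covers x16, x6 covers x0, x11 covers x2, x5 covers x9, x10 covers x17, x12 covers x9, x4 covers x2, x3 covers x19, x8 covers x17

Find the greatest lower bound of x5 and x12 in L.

x9

Common lower bounds of {x5, x12}: x0, x10, x17, x9.
The greatest among these is x9.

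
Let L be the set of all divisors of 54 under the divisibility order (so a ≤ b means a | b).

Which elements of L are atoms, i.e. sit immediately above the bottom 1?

The atoms are exactly the elements that cover 1: 2, 3.

2, 3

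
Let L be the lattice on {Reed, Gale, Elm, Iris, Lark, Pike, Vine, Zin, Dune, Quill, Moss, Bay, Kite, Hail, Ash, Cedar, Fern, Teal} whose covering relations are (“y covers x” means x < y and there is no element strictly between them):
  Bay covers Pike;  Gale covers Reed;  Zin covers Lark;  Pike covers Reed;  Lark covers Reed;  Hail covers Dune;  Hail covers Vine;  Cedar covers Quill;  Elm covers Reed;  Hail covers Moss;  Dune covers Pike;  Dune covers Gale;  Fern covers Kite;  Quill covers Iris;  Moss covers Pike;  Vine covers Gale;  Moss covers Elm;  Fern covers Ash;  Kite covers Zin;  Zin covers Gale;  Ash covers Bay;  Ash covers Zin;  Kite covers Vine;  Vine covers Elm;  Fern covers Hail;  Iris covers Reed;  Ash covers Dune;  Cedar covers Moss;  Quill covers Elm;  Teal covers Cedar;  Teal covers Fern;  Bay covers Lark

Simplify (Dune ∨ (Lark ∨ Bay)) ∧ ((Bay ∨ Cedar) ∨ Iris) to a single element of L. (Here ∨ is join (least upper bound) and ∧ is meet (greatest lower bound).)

Lark ∨ Bay = Bay
Dune ∨ Bay = Ash
Bay ∨ Cedar = Teal
Teal ∨ Iris = Teal
Ash ∧ Teal = Ash

Ash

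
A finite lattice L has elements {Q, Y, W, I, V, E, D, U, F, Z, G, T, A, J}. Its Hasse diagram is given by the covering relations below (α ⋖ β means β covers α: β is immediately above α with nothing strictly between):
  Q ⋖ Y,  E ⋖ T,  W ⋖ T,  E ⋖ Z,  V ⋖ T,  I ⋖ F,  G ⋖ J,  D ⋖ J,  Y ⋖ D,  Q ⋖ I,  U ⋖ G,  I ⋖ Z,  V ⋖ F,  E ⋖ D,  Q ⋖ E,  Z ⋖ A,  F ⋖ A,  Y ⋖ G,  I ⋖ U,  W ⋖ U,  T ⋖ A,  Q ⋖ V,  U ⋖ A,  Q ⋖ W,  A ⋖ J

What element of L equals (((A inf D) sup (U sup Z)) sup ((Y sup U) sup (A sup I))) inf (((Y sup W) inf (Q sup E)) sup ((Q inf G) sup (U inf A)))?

A ∧ D = E
U ∨ Z = A
E ∨ A = A
Y ∨ U = G
A ∨ I = A
G ∨ A = J
A ∨ J = J
Y ∨ W = G
Q ∨ E = E
G ∧ E = Q
Q ∧ G = Q
U ∧ A = U
Q ∨ U = U
Q ∨ U = U
J ∧ U = U

U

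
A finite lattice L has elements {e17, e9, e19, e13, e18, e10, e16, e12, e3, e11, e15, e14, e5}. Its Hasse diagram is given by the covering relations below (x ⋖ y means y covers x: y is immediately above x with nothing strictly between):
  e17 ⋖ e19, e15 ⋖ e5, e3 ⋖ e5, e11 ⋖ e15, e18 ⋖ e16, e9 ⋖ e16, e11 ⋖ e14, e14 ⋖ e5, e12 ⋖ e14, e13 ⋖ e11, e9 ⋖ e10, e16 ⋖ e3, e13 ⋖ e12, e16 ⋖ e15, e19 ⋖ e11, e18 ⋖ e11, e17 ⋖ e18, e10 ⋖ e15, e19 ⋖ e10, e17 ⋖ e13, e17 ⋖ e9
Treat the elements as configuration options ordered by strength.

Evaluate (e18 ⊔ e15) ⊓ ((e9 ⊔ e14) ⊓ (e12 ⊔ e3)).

e15

e18 ∨ e15 = e15
e9 ∨ e14 = e5
e12 ∨ e3 = e5
e5 ∧ e5 = e5
e15 ∧ e5 = e15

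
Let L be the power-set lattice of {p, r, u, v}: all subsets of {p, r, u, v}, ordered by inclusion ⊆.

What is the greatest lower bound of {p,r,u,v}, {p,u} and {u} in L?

Common lower bounds of {{p,r,u,v}, {p,u}, {u}}: {u}, ∅.
The greatest among these is {u}.

{u}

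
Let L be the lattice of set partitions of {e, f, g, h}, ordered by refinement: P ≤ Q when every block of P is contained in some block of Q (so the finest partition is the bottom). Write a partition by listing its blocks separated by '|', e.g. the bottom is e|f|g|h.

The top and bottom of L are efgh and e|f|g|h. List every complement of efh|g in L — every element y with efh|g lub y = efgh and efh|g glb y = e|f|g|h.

Need y with efh|g ∨ y = efgh and efh|g ∧ y = e|f|g|h.
Checking each element gives: eg|f|h, e|fg|h, e|f|gh.

eg|f|h, e|fg|h, e|f|gh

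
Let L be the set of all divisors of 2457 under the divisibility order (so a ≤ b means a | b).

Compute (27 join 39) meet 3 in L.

3

27 ∨ 39 = 351
351 ∧ 3 = 3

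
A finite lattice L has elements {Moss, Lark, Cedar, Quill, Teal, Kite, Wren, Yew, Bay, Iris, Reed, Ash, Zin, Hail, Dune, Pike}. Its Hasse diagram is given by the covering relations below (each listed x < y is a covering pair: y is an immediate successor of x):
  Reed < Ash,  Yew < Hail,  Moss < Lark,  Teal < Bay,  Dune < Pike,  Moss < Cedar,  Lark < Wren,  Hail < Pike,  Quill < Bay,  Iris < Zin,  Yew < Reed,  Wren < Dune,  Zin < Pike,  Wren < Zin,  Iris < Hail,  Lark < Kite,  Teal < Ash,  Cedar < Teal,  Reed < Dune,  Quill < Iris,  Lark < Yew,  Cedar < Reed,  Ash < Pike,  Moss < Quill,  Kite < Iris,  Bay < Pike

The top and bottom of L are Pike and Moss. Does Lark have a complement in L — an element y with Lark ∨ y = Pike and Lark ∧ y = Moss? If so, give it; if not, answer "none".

Bay

Need y with Lark ∨ y = Pike and Lark ∧ y = Moss.
Checking each element gives: Bay.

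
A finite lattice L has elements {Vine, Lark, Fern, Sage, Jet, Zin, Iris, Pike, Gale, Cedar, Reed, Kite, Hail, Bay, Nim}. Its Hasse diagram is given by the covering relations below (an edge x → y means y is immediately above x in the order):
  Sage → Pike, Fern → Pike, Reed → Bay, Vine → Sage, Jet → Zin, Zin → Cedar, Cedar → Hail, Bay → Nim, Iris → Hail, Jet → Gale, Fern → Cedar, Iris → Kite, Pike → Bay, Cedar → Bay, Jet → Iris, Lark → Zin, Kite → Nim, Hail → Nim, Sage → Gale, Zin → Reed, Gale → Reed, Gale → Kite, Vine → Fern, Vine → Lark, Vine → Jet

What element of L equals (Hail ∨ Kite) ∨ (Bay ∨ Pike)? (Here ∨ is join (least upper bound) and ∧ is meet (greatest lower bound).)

Hail ∨ Kite = Nim
Bay ∨ Pike = Bay
Nim ∨ Bay = Nim

Nim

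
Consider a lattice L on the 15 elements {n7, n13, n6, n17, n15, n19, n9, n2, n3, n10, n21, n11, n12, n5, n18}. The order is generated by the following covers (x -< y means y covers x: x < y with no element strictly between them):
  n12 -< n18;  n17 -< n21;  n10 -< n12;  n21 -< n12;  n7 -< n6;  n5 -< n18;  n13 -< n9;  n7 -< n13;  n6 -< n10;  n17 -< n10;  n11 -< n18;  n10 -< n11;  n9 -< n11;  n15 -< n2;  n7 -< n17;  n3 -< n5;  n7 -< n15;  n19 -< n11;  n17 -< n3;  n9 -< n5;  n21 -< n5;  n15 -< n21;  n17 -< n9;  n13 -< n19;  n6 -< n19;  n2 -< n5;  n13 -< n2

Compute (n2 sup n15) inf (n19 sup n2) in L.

n2

n2 ∨ n15 = n2
n19 ∨ n2 = n18
n2 ∧ n18 = n2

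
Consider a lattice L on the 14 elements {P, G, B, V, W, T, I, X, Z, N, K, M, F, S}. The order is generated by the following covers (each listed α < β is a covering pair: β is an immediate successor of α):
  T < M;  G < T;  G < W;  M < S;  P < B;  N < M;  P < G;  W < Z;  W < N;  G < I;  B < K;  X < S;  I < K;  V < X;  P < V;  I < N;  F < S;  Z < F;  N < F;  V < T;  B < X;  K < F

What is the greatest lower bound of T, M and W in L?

G

Common lower bounds of {T, M, W}: G, P.
The greatest among these is G.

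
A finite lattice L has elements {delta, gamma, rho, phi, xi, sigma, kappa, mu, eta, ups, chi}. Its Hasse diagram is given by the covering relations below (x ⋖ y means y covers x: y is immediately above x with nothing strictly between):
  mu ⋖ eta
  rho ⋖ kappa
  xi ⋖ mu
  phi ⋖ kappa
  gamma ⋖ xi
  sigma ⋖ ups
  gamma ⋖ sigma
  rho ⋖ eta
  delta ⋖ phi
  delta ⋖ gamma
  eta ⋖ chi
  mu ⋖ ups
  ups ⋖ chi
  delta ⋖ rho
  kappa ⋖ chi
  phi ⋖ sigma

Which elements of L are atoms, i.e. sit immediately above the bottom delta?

gamma, phi, rho

The atoms are exactly the elements that cover delta: gamma, phi, rho.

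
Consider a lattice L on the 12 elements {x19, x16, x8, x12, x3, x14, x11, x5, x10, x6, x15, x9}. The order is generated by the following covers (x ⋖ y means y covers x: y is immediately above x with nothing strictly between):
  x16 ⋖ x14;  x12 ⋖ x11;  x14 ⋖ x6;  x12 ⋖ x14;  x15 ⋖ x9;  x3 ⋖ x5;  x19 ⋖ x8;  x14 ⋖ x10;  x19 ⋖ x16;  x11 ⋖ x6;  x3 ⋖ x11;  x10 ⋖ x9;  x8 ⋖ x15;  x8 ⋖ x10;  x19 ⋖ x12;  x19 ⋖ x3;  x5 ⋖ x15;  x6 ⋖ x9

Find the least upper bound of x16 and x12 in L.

x14

Common upper bounds of {x16, x12}: x10, x14, x6, x9.
The least among these is x14.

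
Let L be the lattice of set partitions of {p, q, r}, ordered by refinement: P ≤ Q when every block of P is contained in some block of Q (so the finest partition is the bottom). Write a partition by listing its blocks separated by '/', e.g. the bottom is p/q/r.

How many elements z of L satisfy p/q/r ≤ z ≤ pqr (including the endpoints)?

5

The interval [p/q/r, pqr] = {p/q/r, p/qr, pq/r, pqr, pr/q}, which has 5 elements.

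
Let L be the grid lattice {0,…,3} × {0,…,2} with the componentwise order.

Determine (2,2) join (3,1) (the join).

(3,2)

In a product of chains, the join is componentwise max, giving (3,2).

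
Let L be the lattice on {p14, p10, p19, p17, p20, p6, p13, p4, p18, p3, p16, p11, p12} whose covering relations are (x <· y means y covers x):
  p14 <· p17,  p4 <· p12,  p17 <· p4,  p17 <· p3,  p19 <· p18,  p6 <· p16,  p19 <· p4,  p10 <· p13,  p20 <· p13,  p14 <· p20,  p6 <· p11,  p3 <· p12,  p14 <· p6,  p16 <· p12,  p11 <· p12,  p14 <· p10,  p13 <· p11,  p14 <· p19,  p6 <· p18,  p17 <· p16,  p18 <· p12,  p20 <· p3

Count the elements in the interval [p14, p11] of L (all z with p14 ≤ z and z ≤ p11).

6

The interval [p14, p11] = {p10, p11, p13, p14, p20, p6}, which has 6 elements.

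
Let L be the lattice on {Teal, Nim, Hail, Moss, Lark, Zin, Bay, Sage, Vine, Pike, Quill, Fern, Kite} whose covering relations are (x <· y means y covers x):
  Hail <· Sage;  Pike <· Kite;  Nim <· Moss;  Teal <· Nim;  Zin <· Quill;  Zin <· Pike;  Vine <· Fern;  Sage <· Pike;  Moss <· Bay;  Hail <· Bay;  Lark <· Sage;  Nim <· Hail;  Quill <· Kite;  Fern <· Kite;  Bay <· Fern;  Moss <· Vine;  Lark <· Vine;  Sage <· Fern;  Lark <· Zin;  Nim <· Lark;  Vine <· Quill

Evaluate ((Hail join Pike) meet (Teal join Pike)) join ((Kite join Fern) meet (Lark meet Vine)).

Pike

Hail ∨ Pike = Pike
Teal ∨ Pike = Pike
Pike ∧ Pike = Pike
Kite ∨ Fern = Kite
Lark ∧ Vine = Lark
Kite ∧ Lark = Lark
Pike ∨ Lark = Pike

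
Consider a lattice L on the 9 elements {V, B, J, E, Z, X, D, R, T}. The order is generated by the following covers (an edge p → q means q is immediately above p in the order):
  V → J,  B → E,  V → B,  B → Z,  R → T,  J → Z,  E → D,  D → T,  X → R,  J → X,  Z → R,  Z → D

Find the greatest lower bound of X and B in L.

Common lower bounds of {X, B}: V.
The greatest among these is V.

V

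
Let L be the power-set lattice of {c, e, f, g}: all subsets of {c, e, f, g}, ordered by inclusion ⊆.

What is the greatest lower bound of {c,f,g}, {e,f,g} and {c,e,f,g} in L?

{f,g}

Common lower bounds of {{c,f,g}, {e,f,g}, {c,e,f,g}}: {f,g}, {f}, {g}, {}.
The greatest among these is {f,g}.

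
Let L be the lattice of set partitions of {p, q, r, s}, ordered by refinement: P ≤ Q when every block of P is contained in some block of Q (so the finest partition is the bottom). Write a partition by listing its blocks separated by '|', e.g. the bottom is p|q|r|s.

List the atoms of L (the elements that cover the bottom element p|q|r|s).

The atoms are exactly the elements that cover p|q|r|s: pq|r|s, pr|q|s, ps|q|r, p|qr|s, p|qs|r, p|q|rs.

pq|r|s, pr|q|s, ps|q|r, p|qr|s, p|qs|r, p|q|rs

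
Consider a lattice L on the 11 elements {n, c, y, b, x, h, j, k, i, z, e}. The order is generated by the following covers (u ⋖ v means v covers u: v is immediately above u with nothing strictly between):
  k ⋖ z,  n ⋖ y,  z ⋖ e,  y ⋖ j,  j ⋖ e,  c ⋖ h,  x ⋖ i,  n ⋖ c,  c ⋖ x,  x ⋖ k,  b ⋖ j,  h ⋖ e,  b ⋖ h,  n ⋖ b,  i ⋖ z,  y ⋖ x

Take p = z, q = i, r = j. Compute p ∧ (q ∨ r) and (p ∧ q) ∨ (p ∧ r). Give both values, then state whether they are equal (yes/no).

q ∨ r = e, so p ∧ (q ∨ r) = z ∧ e = z.
p ∧ q = i and p ∧ r = y, so (p ∧ q) ∨ (p ∧ r) = i ∨ y = i.
Equal: no.

z; i; no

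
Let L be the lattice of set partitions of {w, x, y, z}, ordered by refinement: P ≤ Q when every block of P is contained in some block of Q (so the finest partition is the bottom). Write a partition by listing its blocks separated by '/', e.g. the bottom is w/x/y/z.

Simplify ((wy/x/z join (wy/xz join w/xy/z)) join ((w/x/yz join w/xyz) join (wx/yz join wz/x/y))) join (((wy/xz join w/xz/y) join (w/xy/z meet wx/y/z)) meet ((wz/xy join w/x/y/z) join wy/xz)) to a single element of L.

wxyz

wy/xz ∨ w/xy/z = wxyz
wy/x/z ∨ wxyz = wxyz
w/x/yz ∨ w/xyz = w/xyz
wx/yz ∨ wz/x/y = wxyz
w/xyz ∨ wxyz = wxyz
wxyz ∨ wxyz = wxyz
wy/xz ∨ w/xz/y = wy/xz
w/xy/z ∧ wx/y/z = w/x/y/z
wy/xz ∨ w/x/y/z = wy/xz
wz/xy ∨ w/x/y/z = wz/xy
wz/xy ∨ wy/xz = wxyz
wy/xz ∧ wxyz = wy/xz
wxyz ∨ wy/xz = wxyz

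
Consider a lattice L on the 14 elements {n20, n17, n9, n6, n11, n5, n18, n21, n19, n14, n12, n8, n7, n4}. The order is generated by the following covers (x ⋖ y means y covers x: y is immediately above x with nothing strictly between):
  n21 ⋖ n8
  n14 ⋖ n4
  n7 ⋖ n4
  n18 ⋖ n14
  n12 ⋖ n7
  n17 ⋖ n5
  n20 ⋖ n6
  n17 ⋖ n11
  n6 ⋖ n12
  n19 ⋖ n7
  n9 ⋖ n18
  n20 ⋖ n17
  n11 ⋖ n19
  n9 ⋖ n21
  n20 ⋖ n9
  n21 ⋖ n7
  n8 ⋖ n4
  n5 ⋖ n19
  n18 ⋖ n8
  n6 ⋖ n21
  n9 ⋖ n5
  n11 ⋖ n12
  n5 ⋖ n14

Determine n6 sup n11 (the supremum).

n12

Common upper bounds of {n6, n11}: n12, n4, n7.
The least among these is n12.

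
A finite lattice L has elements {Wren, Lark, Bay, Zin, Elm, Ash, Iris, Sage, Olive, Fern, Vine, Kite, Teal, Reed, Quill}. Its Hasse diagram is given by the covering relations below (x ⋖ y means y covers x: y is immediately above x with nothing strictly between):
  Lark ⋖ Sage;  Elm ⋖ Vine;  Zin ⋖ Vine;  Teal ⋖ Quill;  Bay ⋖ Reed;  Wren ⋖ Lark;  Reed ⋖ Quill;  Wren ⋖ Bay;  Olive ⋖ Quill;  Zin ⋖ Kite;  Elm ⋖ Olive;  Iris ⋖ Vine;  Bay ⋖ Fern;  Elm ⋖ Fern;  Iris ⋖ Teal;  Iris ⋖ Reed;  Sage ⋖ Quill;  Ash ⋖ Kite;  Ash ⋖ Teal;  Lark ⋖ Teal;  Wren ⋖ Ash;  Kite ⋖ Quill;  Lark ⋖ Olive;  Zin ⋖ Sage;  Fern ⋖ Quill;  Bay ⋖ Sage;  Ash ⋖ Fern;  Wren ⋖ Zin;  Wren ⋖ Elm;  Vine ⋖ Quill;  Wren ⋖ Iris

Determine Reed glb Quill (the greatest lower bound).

Reed

Common lower bounds of {Reed, Quill}: Bay, Iris, Reed, Wren.
The greatest among these is Reed.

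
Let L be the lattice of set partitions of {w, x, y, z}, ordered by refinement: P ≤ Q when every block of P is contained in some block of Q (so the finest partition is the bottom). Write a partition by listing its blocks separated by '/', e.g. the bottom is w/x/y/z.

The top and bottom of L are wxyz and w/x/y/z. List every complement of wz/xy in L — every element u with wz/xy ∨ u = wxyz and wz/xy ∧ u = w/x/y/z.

Need u with wz/xy ∨ u = wxyz and wz/xy ∧ u = w/x/y/z.
Checking each element gives: w/x/yz, w/xz/y, wx/y/z, wx/yz, wy/x/z, wy/xz.

w/x/yz, w/xz/y, wx/y/z, wx/yz, wy/x/z, wy/xz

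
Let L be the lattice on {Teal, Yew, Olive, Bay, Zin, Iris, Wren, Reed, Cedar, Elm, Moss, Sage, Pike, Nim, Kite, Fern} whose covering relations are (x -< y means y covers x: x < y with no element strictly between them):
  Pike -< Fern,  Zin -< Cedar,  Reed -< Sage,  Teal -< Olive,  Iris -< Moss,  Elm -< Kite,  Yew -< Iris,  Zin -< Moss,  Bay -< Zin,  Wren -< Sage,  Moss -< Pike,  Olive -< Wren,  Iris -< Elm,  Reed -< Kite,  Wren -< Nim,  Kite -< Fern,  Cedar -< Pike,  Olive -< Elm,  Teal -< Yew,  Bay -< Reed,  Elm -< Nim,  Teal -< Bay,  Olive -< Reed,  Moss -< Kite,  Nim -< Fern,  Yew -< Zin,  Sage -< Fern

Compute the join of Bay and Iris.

Common upper bounds of {Bay, Iris}: Fern, Kite, Moss, Pike.
The least among these is Moss.

Moss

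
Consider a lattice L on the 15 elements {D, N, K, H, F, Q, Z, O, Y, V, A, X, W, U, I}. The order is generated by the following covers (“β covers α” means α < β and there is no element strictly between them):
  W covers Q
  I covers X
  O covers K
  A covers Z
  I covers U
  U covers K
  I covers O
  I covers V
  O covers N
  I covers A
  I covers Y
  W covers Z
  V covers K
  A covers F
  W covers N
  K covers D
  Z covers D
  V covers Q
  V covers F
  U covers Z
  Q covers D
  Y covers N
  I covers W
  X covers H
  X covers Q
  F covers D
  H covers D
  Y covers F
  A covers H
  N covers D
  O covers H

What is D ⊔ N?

N

Common upper bounds of {D, N}: I, N, O, W, Y.
The least among these is N.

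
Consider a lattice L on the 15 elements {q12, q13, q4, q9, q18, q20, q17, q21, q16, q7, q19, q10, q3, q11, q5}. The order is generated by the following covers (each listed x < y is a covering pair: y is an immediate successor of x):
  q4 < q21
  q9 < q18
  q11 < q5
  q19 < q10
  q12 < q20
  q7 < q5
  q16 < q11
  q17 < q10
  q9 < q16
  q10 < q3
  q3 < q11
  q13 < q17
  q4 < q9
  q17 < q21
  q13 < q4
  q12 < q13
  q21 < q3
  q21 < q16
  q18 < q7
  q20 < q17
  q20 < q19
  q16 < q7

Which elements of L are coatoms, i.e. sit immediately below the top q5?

q11, q7

The coatoms are exactly the elements covered by q5: q11, q7.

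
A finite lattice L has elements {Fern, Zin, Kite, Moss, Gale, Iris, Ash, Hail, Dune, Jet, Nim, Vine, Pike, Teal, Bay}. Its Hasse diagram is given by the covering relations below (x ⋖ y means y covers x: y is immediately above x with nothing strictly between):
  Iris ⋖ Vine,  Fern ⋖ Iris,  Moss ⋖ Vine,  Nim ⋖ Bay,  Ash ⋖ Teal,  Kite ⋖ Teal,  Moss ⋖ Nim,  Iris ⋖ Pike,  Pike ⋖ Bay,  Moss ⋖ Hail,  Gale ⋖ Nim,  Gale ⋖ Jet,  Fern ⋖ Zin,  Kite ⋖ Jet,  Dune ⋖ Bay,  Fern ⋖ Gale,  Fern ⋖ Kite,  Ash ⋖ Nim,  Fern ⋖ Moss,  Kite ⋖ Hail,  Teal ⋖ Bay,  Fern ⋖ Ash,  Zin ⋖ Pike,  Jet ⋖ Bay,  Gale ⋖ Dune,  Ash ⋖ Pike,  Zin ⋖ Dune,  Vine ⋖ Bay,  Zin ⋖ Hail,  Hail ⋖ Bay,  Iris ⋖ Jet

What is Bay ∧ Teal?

Teal

Common lower bounds of {Bay, Teal}: Ash, Fern, Kite, Teal.
The greatest among these is Teal.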